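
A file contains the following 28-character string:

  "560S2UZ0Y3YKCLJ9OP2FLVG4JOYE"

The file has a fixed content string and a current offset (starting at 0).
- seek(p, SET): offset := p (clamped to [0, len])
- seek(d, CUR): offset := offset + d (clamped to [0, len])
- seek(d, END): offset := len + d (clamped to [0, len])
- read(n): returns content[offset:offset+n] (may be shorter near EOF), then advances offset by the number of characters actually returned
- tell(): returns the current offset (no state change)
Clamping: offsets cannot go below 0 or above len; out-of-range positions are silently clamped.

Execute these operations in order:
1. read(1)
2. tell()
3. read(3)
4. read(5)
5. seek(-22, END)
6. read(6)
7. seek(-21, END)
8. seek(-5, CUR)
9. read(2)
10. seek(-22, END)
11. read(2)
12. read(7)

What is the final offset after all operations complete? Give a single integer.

After 1 (read(1)): returned '5', offset=1
After 2 (tell()): offset=1
After 3 (read(3)): returned '60S', offset=4
After 4 (read(5)): returned '2UZ0Y', offset=9
After 5 (seek(-22, END)): offset=6
After 6 (read(6)): returned 'Z0Y3YK', offset=12
After 7 (seek(-21, END)): offset=7
After 8 (seek(-5, CUR)): offset=2
After 9 (read(2)): returned '0S', offset=4
After 10 (seek(-22, END)): offset=6
After 11 (read(2)): returned 'Z0', offset=8
After 12 (read(7)): returned 'Y3YKCLJ', offset=15

Answer: 15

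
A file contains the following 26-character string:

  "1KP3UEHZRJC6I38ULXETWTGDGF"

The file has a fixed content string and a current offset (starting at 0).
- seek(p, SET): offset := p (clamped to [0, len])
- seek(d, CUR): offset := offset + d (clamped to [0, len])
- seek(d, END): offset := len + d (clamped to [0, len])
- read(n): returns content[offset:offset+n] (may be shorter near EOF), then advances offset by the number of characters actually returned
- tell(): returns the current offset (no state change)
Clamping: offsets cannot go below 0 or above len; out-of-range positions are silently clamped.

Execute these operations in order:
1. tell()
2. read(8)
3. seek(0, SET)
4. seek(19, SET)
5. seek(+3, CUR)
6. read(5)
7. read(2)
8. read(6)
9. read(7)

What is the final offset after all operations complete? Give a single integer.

Answer: 26

Derivation:
After 1 (tell()): offset=0
After 2 (read(8)): returned '1KP3UEHZ', offset=8
After 3 (seek(0, SET)): offset=0
After 4 (seek(19, SET)): offset=19
After 5 (seek(+3, CUR)): offset=22
After 6 (read(5)): returned 'GDGF', offset=26
After 7 (read(2)): returned '', offset=26
After 8 (read(6)): returned '', offset=26
After 9 (read(7)): returned '', offset=26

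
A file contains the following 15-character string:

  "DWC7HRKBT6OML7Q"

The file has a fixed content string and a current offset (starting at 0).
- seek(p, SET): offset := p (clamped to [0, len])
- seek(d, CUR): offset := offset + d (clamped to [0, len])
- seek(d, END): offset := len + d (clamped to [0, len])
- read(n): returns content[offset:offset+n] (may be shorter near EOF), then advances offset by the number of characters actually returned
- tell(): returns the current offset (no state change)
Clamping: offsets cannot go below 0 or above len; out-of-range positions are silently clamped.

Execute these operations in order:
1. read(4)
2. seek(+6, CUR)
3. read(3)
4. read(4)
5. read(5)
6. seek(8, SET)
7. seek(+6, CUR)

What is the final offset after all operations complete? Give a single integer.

After 1 (read(4)): returned 'DWC7', offset=4
After 2 (seek(+6, CUR)): offset=10
After 3 (read(3)): returned 'OML', offset=13
After 4 (read(4)): returned '7Q', offset=15
After 5 (read(5)): returned '', offset=15
After 6 (seek(8, SET)): offset=8
After 7 (seek(+6, CUR)): offset=14

Answer: 14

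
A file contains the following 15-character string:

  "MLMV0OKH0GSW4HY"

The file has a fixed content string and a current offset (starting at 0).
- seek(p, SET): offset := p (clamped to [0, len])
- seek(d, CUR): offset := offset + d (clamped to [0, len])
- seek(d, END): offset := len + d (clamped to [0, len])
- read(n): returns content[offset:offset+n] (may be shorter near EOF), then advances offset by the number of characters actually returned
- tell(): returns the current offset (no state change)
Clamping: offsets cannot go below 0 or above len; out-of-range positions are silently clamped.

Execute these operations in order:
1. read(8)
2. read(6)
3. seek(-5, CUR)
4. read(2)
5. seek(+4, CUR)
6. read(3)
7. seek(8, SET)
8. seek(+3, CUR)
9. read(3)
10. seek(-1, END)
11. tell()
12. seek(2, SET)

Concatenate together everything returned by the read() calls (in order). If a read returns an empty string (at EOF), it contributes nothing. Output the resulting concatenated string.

After 1 (read(8)): returned 'MLMV0OKH', offset=8
After 2 (read(6)): returned '0GSW4H', offset=14
After 3 (seek(-5, CUR)): offset=9
After 4 (read(2)): returned 'GS', offset=11
After 5 (seek(+4, CUR)): offset=15
After 6 (read(3)): returned '', offset=15
After 7 (seek(8, SET)): offset=8
After 8 (seek(+3, CUR)): offset=11
After 9 (read(3)): returned 'W4H', offset=14
After 10 (seek(-1, END)): offset=14
After 11 (tell()): offset=14
After 12 (seek(2, SET)): offset=2

Answer: MLMV0OKH0GSW4HGSW4H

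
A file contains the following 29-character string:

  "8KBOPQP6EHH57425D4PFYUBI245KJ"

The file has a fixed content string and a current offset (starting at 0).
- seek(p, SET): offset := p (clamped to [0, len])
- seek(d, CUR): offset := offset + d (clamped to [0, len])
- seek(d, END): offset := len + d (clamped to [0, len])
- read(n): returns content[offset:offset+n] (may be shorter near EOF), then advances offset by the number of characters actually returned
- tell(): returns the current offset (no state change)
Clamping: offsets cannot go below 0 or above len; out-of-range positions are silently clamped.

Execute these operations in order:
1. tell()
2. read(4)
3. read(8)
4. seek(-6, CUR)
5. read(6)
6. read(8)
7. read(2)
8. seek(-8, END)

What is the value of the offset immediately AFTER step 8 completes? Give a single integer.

Answer: 21

Derivation:
After 1 (tell()): offset=0
After 2 (read(4)): returned '8KBO', offset=4
After 3 (read(8)): returned 'PQP6EHH5', offset=12
After 4 (seek(-6, CUR)): offset=6
After 5 (read(6)): returned 'P6EHH5', offset=12
After 6 (read(8)): returned '7425D4PF', offset=20
After 7 (read(2)): returned 'YU', offset=22
After 8 (seek(-8, END)): offset=21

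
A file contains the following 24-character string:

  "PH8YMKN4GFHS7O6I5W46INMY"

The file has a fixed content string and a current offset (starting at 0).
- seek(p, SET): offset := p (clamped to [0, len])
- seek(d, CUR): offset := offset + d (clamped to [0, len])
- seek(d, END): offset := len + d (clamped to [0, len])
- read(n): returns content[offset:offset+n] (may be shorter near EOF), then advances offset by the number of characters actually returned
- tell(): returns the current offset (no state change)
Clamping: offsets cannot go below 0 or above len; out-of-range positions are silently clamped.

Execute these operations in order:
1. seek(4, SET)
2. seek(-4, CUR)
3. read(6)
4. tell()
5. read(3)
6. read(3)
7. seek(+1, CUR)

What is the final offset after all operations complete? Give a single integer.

Answer: 13

Derivation:
After 1 (seek(4, SET)): offset=4
After 2 (seek(-4, CUR)): offset=0
After 3 (read(6)): returned 'PH8YMK', offset=6
After 4 (tell()): offset=6
After 5 (read(3)): returned 'N4G', offset=9
After 6 (read(3)): returned 'FHS', offset=12
After 7 (seek(+1, CUR)): offset=13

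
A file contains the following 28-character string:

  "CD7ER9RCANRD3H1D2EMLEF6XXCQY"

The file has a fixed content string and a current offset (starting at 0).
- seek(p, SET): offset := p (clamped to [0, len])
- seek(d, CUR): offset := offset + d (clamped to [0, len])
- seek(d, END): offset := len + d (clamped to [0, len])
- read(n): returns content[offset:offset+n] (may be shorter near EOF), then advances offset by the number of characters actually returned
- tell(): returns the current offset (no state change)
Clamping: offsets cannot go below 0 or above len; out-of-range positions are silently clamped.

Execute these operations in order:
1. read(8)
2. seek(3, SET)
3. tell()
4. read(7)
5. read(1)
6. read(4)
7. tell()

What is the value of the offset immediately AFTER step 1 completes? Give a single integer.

Answer: 8

Derivation:
After 1 (read(8)): returned 'CD7ER9RC', offset=8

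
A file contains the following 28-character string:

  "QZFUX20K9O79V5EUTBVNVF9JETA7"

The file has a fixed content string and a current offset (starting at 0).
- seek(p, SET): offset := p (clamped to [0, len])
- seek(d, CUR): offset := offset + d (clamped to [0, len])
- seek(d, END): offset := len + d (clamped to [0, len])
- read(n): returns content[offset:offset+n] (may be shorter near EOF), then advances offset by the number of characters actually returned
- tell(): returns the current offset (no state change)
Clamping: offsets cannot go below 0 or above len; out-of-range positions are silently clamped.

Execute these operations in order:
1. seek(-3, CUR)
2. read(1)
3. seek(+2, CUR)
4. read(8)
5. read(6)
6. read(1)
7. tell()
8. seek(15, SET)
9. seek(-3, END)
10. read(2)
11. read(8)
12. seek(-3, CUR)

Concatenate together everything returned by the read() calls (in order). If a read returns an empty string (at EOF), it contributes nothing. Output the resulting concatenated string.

After 1 (seek(-3, CUR)): offset=0
After 2 (read(1)): returned 'Q', offset=1
After 3 (seek(+2, CUR)): offset=3
After 4 (read(8)): returned 'UX20K9O7', offset=11
After 5 (read(6)): returned '9V5EUT', offset=17
After 6 (read(1)): returned 'B', offset=18
After 7 (tell()): offset=18
After 8 (seek(15, SET)): offset=15
After 9 (seek(-3, END)): offset=25
After 10 (read(2)): returned 'TA', offset=27
After 11 (read(8)): returned '7', offset=28
After 12 (seek(-3, CUR)): offset=25

Answer: QUX20K9O79V5EUTBTA7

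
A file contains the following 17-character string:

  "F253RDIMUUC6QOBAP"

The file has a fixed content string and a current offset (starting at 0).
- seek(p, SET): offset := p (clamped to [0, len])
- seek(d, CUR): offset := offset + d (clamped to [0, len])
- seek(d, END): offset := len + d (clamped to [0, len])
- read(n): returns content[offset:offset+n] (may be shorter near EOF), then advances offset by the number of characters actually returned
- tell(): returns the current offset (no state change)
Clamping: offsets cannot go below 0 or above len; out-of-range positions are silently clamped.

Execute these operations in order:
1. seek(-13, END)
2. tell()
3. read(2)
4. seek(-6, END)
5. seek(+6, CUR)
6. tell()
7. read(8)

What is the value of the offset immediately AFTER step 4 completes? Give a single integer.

Answer: 11

Derivation:
After 1 (seek(-13, END)): offset=4
After 2 (tell()): offset=4
After 3 (read(2)): returned 'RD', offset=6
After 4 (seek(-6, END)): offset=11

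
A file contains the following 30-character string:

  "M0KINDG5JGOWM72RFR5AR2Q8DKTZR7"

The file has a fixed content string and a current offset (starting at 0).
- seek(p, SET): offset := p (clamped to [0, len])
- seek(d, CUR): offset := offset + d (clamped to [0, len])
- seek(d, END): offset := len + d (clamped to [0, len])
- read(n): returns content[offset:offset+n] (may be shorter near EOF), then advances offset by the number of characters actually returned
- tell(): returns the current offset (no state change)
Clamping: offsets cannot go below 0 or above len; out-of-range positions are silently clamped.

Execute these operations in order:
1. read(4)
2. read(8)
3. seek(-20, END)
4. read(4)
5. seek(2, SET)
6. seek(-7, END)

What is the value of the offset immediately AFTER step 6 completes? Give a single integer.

Answer: 23

Derivation:
After 1 (read(4)): returned 'M0KI', offset=4
After 2 (read(8)): returned 'NDG5JGOW', offset=12
After 3 (seek(-20, END)): offset=10
After 4 (read(4)): returned 'OWM7', offset=14
After 5 (seek(2, SET)): offset=2
After 6 (seek(-7, END)): offset=23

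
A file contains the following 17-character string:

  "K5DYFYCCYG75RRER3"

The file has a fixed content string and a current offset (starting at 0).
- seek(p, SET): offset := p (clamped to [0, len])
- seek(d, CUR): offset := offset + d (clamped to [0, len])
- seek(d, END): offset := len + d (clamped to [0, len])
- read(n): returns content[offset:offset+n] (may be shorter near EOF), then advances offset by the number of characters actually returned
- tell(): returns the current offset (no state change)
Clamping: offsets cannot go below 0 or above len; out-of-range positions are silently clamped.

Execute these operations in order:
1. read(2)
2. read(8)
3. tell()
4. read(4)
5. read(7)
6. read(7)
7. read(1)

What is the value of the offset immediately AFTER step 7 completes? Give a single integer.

Answer: 17

Derivation:
After 1 (read(2)): returned 'K5', offset=2
After 2 (read(8)): returned 'DYFYCCYG', offset=10
After 3 (tell()): offset=10
After 4 (read(4)): returned '75RR', offset=14
After 5 (read(7)): returned 'ER3', offset=17
After 6 (read(7)): returned '', offset=17
After 7 (read(1)): returned '', offset=17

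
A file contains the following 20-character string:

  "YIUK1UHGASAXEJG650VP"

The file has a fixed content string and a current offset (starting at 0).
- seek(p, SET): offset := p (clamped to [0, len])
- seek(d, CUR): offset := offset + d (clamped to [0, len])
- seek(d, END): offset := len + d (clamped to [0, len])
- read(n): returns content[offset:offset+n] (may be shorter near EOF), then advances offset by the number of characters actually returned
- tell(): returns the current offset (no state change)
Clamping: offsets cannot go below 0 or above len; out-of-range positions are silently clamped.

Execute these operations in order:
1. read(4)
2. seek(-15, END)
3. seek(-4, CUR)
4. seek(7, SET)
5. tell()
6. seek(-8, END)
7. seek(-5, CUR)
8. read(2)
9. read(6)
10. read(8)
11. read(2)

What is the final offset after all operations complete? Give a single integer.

Answer: 20

Derivation:
After 1 (read(4)): returned 'YIUK', offset=4
After 2 (seek(-15, END)): offset=5
After 3 (seek(-4, CUR)): offset=1
After 4 (seek(7, SET)): offset=7
After 5 (tell()): offset=7
After 6 (seek(-8, END)): offset=12
After 7 (seek(-5, CUR)): offset=7
After 8 (read(2)): returned 'GA', offset=9
After 9 (read(6)): returned 'SAXEJG', offset=15
After 10 (read(8)): returned '650VP', offset=20
After 11 (read(2)): returned '', offset=20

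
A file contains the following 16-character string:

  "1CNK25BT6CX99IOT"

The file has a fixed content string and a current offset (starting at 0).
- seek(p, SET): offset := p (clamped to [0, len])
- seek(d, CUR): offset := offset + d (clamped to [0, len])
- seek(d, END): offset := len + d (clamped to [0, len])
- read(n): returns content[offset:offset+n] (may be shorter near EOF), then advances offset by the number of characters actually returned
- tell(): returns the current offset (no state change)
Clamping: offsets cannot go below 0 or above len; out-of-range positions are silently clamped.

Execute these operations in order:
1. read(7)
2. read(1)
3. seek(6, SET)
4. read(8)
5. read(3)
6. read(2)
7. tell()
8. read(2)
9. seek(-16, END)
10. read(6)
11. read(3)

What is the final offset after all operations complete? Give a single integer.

Answer: 9

Derivation:
After 1 (read(7)): returned '1CNK25B', offset=7
After 2 (read(1)): returned 'T', offset=8
After 3 (seek(6, SET)): offset=6
After 4 (read(8)): returned 'BT6CX99I', offset=14
After 5 (read(3)): returned 'OT', offset=16
After 6 (read(2)): returned '', offset=16
After 7 (tell()): offset=16
After 8 (read(2)): returned '', offset=16
After 9 (seek(-16, END)): offset=0
After 10 (read(6)): returned '1CNK25', offset=6
After 11 (read(3)): returned 'BT6', offset=9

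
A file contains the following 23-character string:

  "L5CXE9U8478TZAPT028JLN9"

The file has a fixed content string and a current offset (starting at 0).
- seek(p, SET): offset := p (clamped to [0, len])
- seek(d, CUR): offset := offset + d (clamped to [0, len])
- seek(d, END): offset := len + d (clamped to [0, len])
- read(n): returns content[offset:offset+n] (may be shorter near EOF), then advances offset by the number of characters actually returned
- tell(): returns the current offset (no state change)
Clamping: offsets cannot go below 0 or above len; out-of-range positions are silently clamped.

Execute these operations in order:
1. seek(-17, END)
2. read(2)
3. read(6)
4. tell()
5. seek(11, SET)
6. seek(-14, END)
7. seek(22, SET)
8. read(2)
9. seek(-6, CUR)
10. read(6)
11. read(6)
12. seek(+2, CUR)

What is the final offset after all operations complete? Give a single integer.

After 1 (seek(-17, END)): offset=6
After 2 (read(2)): returned 'U8', offset=8
After 3 (read(6)): returned '478TZA', offset=14
After 4 (tell()): offset=14
After 5 (seek(11, SET)): offset=11
After 6 (seek(-14, END)): offset=9
After 7 (seek(22, SET)): offset=22
After 8 (read(2)): returned '9', offset=23
After 9 (seek(-6, CUR)): offset=17
After 10 (read(6)): returned '28JLN9', offset=23
After 11 (read(6)): returned '', offset=23
After 12 (seek(+2, CUR)): offset=23

Answer: 23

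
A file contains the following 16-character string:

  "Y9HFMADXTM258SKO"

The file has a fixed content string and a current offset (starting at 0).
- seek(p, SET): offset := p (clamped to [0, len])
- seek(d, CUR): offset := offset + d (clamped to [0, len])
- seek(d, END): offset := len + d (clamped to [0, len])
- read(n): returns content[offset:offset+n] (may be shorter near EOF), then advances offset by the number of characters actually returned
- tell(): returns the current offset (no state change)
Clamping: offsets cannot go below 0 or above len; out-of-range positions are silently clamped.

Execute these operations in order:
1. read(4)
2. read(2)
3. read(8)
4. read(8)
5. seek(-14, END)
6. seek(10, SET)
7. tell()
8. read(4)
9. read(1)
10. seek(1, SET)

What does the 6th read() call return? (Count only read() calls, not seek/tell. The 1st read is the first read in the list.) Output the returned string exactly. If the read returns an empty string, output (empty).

After 1 (read(4)): returned 'Y9HF', offset=4
After 2 (read(2)): returned 'MA', offset=6
After 3 (read(8)): returned 'DXTM258S', offset=14
After 4 (read(8)): returned 'KO', offset=16
After 5 (seek(-14, END)): offset=2
After 6 (seek(10, SET)): offset=10
After 7 (tell()): offset=10
After 8 (read(4)): returned '258S', offset=14
After 9 (read(1)): returned 'K', offset=15
After 10 (seek(1, SET)): offset=1

Answer: K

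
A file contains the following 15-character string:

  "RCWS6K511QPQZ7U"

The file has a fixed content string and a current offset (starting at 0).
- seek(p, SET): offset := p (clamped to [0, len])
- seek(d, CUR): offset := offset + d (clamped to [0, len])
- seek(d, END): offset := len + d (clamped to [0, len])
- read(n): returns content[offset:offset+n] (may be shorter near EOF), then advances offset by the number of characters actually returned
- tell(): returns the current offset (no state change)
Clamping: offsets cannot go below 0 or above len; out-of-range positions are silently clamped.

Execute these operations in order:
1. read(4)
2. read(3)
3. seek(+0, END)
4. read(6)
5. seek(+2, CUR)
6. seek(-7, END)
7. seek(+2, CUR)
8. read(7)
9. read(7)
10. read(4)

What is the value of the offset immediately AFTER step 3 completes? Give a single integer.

Answer: 15

Derivation:
After 1 (read(4)): returned 'RCWS', offset=4
After 2 (read(3)): returned '6K5', offset=7
After 3 (seek(+0, END)): offset=15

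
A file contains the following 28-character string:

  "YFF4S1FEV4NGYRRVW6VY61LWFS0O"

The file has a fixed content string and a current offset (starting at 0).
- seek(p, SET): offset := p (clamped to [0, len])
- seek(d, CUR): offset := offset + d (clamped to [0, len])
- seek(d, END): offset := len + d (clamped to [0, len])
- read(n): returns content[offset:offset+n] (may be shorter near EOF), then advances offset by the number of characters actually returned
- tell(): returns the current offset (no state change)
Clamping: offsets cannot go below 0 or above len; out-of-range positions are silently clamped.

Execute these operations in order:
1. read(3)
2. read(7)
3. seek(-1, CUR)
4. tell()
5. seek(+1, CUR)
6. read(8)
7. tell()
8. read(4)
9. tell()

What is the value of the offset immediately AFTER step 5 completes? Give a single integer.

Answer: 10

Derivation:
After 1 (read(3)): returned 'YFF', offset=3
After 2 (read(7)): returned '4S1FEV4', offset=10
After 3 (seek(-1, CUR)): offset=9
After 4 (tell()): offset=9
After 5 (seek(+1, CUR)): offset=10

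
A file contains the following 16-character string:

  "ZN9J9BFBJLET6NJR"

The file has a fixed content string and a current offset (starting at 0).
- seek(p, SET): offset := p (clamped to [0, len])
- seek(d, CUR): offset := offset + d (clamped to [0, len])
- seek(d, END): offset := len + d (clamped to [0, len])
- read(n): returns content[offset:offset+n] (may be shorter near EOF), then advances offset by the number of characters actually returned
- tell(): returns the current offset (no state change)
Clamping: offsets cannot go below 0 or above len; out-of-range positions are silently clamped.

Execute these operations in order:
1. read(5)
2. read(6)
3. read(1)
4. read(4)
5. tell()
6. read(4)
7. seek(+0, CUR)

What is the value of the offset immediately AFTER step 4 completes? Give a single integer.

After 1 (read(5)): returned 'ZN9J9', offset=5
After 2 (read(6)): returned 'BFBJLE', offset=11
After 3 (read(1)): returned 'T', offset=12
After 4 (read(4)): returned '6NJR', offset=16

Answer: 16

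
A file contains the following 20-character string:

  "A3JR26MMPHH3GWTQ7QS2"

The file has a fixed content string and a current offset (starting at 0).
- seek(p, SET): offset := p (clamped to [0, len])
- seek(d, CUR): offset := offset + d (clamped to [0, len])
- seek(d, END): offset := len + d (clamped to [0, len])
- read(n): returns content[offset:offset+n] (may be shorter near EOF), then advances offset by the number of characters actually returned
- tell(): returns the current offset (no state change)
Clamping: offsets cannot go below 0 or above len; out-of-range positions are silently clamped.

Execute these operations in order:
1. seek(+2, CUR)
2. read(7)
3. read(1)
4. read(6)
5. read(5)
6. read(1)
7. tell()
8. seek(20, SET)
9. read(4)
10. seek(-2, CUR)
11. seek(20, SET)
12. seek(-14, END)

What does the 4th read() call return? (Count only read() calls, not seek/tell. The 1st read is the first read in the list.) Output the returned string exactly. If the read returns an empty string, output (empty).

After 1 (seek(+2, CUR)): offset=2
After 2 (read(7)): returned 'JR26MMP', offset=9
After 3 (read(1)): returned 'H', offset=10
After 4 (read(6)): returned 'H3GWTQ', offset=16
After 5 (read(5)): returned '7QS2', offset=20
After 6 (read(1)): returned '', offset=20
After 7 (tell()): offset=20
After 8 (seek(20, SET)): offset=20
After 9 (read(4)): returned '', offset=20
After 10 (seek(-2, CUR)): offset=18
After 11 (seek(20, SET)): offset=20
After 12 (seek(-14, END)): offset=6

Answer: 7QS2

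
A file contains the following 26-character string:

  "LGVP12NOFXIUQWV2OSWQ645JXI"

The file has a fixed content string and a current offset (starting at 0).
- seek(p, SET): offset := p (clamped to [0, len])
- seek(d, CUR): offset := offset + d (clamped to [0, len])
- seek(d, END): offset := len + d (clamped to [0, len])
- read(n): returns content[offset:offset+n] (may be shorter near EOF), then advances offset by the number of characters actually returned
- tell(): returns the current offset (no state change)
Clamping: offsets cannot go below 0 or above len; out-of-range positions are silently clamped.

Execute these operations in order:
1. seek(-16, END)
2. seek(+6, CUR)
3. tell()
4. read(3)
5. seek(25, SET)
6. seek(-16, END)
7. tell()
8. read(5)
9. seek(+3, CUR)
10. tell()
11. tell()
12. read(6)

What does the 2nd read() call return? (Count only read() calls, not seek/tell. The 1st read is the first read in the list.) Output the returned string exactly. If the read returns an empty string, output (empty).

Answer: IUQWV

Derivation:
After 1 (seek(-16, END)): offset=10
After 2 (seek(+6, CUR)): offset=16
After 3 (tell()): offset=16
After 4 (read(3)): returned 'OSW', offset=19
After 5 (seek(25, SET)): offset=25
After 6 (seek(-16, END)): offset=10
After 7 (tell()): offset=10
After 8 (read(5)): returned 'IUQWV', offset=15
After 9 (seek(+3, CUR)): offset=18
After 10 (tell()): offset=18
After 11 (tell()): offset=18
After 12 (read(6)): returned 'WQ645J', offset=24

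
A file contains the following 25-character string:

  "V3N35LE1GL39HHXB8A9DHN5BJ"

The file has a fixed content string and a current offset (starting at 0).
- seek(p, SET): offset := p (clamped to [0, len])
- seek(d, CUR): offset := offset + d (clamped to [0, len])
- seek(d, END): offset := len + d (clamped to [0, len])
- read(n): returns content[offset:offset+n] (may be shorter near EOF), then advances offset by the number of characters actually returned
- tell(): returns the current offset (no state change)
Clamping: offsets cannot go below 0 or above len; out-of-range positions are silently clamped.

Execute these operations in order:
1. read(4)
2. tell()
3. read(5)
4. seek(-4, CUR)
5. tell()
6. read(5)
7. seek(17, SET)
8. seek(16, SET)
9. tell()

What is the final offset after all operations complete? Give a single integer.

After 1 (read(4)): returned 'V3N3', offset=4
After 2 (tell()): offset=4
After 3 (read(5)): returned '5LE1G', offset=9
After 4 (seek(-4, CUR)): offset=5
After 5 (tell()): offset=5
After 6 (read(5)): returned 'LE1GL', offset=10
After 7 (seek(17, SET)): offset=17
After 8 (seek(16, SET)): offset=16
After 9 (tell()): offset=16

Answer: 16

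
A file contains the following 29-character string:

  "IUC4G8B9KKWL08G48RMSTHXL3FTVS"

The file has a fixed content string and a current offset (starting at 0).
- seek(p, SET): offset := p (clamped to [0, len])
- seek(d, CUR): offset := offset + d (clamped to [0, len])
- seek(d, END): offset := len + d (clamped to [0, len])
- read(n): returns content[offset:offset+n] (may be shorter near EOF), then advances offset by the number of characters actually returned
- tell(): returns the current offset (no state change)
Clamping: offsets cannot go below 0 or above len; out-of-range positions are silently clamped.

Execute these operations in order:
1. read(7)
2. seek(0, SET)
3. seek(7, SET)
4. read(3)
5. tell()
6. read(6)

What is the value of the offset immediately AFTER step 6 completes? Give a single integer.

Answer: 16

Derivation:
After 1 (read(7)): returned 'IUC4G8B', offset=7
After 2 (seek(0, SET)): offset=0
After 3 (seek(7, SET)): offset=7
After 4 (read(3)): returned '9KK', offset=10
After 5 (tell()): offset=10
After 6 (read(6)): returned 'WL08G4', offset=16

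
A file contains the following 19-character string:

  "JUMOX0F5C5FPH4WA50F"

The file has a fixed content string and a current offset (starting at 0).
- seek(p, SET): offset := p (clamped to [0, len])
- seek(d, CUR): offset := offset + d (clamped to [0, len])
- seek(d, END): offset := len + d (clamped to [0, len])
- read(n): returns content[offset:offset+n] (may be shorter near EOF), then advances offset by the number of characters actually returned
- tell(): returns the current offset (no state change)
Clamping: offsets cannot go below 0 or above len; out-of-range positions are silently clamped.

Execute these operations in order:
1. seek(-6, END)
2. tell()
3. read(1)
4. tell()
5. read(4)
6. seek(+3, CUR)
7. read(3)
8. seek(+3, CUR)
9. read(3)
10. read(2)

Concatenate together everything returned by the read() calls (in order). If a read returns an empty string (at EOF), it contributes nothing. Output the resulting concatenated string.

Answer: 4WA50

Derivation:
After 1 (seek(-6, END)): offset=13
After 2 (tell()): offset=13
After 3 (read(1)): returned '4', offset=14
After 4 (tell()): offset=14
After 5 (read(4)): returned 'WA50', offset=18
After 6 (seek(+3, CUR)): offset=19
After 7 (read(3)): returned '', offset=19
After 8 (seek(+3, CUR)): offset=19
After 9 (read(3)): returned '', offset=19
After 10 (read(2)): returned '', offset=19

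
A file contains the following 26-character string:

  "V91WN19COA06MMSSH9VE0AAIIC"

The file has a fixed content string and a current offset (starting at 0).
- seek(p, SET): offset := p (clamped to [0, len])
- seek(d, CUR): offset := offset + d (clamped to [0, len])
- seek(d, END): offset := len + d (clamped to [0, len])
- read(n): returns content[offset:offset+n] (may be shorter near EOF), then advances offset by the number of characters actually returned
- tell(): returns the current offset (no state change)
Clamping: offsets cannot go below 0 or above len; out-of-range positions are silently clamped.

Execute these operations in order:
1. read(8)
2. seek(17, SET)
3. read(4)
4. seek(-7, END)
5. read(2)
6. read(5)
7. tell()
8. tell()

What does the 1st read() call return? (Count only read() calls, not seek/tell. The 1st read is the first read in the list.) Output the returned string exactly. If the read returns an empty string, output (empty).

Answer: V91WN19C

Derivation:
After 1 (read(8)): returned 'V91WN19C', offset=8
After 2 (seek(17, SET)): offset=17
After 3 (read(4)): returned '9VE0', offset=21
After 4 (seek(-7, END)): offset=19
After 5 (read(2)): returned 'E0', offset=21
After 6 (read(5)): returned 'AAIIC', offset=26
After 7 (tell()): offset=26
After 8 (tell()): offset=26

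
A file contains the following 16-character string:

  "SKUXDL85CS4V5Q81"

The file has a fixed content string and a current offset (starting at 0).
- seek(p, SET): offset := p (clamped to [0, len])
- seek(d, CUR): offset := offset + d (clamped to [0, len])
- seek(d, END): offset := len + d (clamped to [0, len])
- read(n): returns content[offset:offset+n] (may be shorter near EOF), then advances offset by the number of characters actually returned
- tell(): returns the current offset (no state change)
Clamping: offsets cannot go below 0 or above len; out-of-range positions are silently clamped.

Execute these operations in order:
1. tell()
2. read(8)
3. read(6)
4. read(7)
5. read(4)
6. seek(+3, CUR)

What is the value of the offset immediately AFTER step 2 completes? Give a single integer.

After 1 (tell()): offset=0
After 2 (read(8)): returned 'SKUXDL85', offset=8

Answer: 8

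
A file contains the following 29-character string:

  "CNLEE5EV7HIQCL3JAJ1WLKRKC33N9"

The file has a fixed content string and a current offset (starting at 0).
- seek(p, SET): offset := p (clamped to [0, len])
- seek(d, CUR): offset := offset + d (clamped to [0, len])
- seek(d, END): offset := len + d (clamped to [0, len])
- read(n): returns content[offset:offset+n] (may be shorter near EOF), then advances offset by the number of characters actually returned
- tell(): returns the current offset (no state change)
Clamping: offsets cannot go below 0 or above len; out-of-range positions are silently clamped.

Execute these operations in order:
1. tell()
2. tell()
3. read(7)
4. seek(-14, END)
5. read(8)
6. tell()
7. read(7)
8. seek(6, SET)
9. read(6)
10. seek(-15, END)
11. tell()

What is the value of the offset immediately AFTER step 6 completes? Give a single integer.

Answer: 23

Derivation:
After 1 (tell()): offset=0
After 2 (tell()): offset=0
After 3 (read(7)): returned 'CNLEE5E', offset=7
After 4 (seek(-14, END)): offset=15
After 5 (read(8)): returned 'JAJ1WLKR', offset=23
After 6 (tell()): offset=23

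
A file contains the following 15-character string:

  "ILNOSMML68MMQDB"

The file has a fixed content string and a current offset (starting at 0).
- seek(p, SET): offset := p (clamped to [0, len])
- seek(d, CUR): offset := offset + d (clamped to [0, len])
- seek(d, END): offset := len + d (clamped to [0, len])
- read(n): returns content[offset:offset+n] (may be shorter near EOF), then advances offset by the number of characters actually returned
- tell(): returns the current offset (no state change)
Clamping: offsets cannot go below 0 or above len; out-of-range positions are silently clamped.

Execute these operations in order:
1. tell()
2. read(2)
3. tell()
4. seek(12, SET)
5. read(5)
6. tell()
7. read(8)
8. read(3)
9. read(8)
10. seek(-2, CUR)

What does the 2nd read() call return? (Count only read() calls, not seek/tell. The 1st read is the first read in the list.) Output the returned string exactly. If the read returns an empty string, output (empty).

Answer: QDB

Derivation:
After 1 (tell()): offset=0
After 2 (read(2)): returned 'IL', offset=2
After 3 (tell()): offset=2
After 4 (seek(12, SET)): offset=12
After 5 (read(5)): returned 'QDB', offset=15
After 6 (tell()): offset=15
After 7 (read(8)): returned '', offset=15
After 8 (read(3)): returned '', offset=15
After 9 (read(8)): returned '', offset=15
After 10 (seek(-2, CUR)): offset=13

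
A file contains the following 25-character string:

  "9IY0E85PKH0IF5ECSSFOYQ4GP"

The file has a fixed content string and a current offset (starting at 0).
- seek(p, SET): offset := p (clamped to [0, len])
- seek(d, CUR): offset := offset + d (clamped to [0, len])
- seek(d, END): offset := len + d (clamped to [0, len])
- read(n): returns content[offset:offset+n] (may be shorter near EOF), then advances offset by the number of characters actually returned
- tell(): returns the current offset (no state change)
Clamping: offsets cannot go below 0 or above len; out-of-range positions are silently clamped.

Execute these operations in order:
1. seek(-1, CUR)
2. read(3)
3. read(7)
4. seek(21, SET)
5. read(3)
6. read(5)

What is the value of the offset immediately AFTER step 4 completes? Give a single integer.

Answer: 21

Derivation:
After 1 (seek(-1, CUR)): offset=0
After 2 (read(3)): returned '9IY', offset=3
After 3 (read(7)): returned '0E85PKH', offset=10
After 4 (seek(21, SET)): offset=21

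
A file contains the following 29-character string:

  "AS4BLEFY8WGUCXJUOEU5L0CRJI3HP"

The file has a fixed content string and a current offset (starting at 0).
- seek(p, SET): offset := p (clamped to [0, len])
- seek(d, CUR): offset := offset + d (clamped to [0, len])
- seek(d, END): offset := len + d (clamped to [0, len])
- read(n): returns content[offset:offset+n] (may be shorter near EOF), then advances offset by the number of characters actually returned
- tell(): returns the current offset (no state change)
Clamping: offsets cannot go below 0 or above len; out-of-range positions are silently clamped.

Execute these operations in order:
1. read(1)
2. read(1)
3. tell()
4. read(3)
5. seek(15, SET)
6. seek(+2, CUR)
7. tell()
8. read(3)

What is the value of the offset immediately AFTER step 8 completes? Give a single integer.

After 1 (read(1)): returned 'A', offset=1
After 2 (read(1)): returned 'S', offset=2
After 3 (tell()): offset=2
After 4 (read(3)): returned '4BL', offset=5
After 5 (seek(15, SET)): offset=15
After 6 (seek(+2, CUR)): offset=17
After 7 (tell()): offset=17
After 8 (read(3)): returned 'EU5', offset=20

Answer: 20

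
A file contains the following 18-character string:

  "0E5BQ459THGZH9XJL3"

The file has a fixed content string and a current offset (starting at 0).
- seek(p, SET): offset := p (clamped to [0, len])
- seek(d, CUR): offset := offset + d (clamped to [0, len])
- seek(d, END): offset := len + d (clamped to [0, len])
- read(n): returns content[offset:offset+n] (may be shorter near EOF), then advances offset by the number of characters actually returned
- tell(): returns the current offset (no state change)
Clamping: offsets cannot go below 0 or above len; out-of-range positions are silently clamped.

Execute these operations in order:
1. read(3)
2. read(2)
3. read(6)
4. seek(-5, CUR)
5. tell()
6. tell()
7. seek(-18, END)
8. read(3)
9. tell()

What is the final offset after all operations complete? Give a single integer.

Answer: 3

Derivation:
After 1 (read(3)): returned '0E5', offset=3
After 2 (read(2)): returned 'BQ', offset=5
After 3 (read(6)): returned '459THG', offset=11
After 4 (seek(-5, CUR)): offset=6
After 5 (tell()): offset=6
After 6 (tell()): offset=6
After 7 (seek(-18, END)): offset=0
After 8 (read(3)): returned '0E5', offset=3
After 9 (tell()): offset=3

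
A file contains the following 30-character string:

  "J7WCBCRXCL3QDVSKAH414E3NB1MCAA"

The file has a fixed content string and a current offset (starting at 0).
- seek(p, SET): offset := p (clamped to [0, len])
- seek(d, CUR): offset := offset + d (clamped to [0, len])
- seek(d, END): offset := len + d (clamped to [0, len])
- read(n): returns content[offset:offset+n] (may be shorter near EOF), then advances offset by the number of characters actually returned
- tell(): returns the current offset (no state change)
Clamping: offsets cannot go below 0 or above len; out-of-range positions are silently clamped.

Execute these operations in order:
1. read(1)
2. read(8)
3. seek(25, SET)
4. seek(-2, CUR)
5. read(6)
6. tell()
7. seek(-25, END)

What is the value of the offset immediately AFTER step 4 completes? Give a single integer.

After 1 (read(1)): returned 'J', offset=1
After 2 (read(8)): returned '7WCBCRXC', offset=9
After 3 (seek(25, SET)): offset=25
After 4 (seek(-2, CUR)): offset=23

Answer: 23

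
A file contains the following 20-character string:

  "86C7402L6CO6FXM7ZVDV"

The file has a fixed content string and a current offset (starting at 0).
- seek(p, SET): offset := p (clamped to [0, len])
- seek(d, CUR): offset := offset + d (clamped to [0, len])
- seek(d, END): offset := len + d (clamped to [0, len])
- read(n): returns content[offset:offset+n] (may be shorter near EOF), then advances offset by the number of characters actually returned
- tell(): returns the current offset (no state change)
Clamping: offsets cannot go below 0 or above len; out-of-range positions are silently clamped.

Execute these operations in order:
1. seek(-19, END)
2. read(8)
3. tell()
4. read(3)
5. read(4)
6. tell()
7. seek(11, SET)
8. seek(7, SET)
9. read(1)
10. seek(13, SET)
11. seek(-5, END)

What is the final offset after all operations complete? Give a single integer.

Answer: 15

Derivation:
After 1 (seek(-19, END)): offset=1
After 2 (read(8)): returned '6C7402L6', offset=9
After 3 (tell()): offset=9
After 4 (read(3)): returned 'CO6', offset=12
After 5 (read(4)): returned 'FXM7', offset=16
After 6 (tell()): offset=16
After 7 (seek(11, SET)): offset=11
After 8 (seek(7, SET)): offset=7
After 9 (read(1)): returned 'L', offset=8
After 10 (seek(13, SET)): offset=13
After 11 (seek(-5, END)): offset=15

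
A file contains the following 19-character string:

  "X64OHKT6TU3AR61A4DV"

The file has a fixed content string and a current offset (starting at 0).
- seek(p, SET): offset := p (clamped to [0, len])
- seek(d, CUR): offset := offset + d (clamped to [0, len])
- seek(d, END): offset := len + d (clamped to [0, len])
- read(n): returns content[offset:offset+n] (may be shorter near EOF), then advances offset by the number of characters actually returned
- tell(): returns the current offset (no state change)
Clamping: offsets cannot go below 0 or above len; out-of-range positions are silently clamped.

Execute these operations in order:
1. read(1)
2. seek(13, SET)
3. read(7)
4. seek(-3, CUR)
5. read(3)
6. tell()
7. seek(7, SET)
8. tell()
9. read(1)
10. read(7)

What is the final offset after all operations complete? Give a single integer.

Answer: 15

Derivation:
After 1 (read(1)): returned 'X', offset=1
After 2 (seek(13, SET)): offset=13
After 3 (read(7)): returned '61A4DV', offset=19
After 4 (seek(-3, CUR)): offset=16
After 5 (read(3)): returned '4DV', offset=19
After 6 (tell()): offset=19
After 7 (seek(7, SET)): offset=7
After 8 (tell()): offset=7
After 9 (read(1)): returned '6', offset=8
After 10 (read(7)): returned 'TU3AR61', offset=15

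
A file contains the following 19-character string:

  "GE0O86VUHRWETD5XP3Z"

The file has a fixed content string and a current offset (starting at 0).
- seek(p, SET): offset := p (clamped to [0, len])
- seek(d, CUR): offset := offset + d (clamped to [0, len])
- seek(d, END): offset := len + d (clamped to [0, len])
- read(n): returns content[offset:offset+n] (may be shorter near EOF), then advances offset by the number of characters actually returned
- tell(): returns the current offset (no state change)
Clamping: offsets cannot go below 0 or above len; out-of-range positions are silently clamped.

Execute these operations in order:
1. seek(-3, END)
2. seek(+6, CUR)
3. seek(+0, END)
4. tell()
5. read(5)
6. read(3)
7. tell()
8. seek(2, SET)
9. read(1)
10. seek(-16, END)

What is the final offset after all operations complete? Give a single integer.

After 1 (seek(-3, END)): offset=16
After 2 (seek(+6, CUR)): offset=19
After 3 (seek(+0, END)): offset=19
After 4 (tell()): offset=19
After 5 (read(5)): returned '', offset=19
After 6 (read(3)): returned '', offset=19
After 7 (tell()): offset=19
After 8 (seek(2, SET)): offset=2
After 9 (read(1)): returned '0', offset=3
After 10 (seek(-16, END)): offset=3

Answer: 3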